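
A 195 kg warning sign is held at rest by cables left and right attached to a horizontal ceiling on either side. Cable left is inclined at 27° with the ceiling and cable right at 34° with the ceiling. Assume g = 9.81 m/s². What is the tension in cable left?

Weight W = 195 × 9.81 = 1913 N acts straight down.
Horizontal: T_left cos 27° = T_right cos 34°  →  T_right = 1.075 T_left.
Vertical: T_left sin 27° + T_right sin 34° = 1913.
Substituting the horizontal relation into the vertical equation gives 1.055 T_left = 1913, so T_left = 1813 N.

T_left ≈ 1810 N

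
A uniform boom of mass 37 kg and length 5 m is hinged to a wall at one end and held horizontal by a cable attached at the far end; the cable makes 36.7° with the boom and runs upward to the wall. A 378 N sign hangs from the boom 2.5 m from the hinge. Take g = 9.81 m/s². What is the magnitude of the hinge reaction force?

Take torques about the hinge: T sin 36.7° · 5 = 37×9.81×2.5 + 378×2.5 = 1852.4 N·m.
So T = 1852.4 / (0.5976 × 5) = 619.93 N.
ΣF_x = 0: H_x = T cos 36.7° = 497.04 N.
ΣF_y = 0: H_y = (37×9.81 + 378) − T sin 36.7° = 740.97 − 370.49 = 370.49 N.
|H| = √(H_x² + H_y²) = √((497.04)² + (370.49)²) = 619.93 N.

|H| ≈ 620 N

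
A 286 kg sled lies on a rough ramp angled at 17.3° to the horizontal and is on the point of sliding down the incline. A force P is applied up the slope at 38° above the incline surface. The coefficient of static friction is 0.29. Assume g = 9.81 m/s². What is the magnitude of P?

On the verge of sliding down the incline, friction equals μN and acts up the slope.
Perpendicular: N + P sin 38° = W cos 17.3° = 2679 N.
Along incline: P cos 38° + μN = W sin 17.3° with W sin 17.3° = 834.3 N.
Solving the pair for P and N: P = 94.34 N, N = 2621 N (and f = μN = 760 N).

P ≈ 94.3 N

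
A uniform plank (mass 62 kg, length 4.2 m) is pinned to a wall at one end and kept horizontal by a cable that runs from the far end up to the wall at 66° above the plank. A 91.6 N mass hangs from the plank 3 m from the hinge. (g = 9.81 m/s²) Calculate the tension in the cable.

T ≈ 405 N

Take torques about the hinge: T sin 66° · 4.2 = 62×9.81×2.1 + 91.6×3 = 1552.1 N·m.
So T = 1552.1 / (0.9135 × 4.2) = 404.51 N.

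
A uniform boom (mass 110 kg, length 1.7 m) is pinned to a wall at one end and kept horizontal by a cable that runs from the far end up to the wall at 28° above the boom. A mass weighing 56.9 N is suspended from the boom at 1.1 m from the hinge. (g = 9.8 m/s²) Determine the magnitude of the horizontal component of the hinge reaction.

H_x ≈ 1080 N

Take torques about the hinge: T sin 28° · 1.7 = 110×9.8×0.85 + 56.9×1.1 = 978.89 N·m.
So T = 978.89 / (0.4695 × 1.7) = 1226.5 N.
ΣF_x = 0: H_x = T cos 28° = 1083 N.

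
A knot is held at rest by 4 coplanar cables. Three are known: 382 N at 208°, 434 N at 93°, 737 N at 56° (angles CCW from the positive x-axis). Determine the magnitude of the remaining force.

Sum the known components: ΣF_x = 52.13 N, ΣF_y = 865.1 N.
For equilibrium the remaining force must supply (−ΣF_x, −ΣF_y) = (-52.13, -865.1) N.
Magnitude = √((-52.13)² + (-865.1)²) = 866.6 N; direction = atan2(-865.1, -52.13) = 266.6°.

F ≈ 867 N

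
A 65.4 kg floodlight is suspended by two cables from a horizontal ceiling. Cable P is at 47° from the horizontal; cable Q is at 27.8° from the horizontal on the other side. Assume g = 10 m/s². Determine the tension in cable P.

T_P ≈ 599 N

Weight W = 65.4 × 10 = 654 N acts straight down.
Horizontal: T_P cos 47° = T_Q cos 27.8°  →  T_Q = 0.771 T_P.
Vertical: T_P sin 47° + T_Q sin 27.8° = 654.
Substituting the horizontal relation into the vertical equation gives 1.091 T_P = 654, so T_P = 599.5 N.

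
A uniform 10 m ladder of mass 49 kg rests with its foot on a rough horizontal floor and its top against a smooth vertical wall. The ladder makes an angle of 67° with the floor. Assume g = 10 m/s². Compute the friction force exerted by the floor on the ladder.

f ≈ 104 N

Torques about the foot: N_wall · 10 sin 67° = 49×10×5 cos 67° → N_wall = 104 N.
ΣF_x = 0: f_floor = N_wall = 104 N.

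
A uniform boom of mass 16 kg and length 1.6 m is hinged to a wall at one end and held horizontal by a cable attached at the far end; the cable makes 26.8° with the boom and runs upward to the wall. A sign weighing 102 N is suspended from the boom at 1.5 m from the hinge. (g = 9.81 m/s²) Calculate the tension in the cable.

T ≈ 386 N

Take torques about the hinge: T sin 26.8° · 1.6 = 16×9.81×0.8 + 102×1.5 = 278.57 N·m.
So T = 278.57 / (0.4509 × 1.6) = 386.15 N.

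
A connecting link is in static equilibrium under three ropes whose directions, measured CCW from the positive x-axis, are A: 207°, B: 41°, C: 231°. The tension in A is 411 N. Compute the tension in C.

T_C ≈ 573 N

Resolve: ΣF_x = 411 cos 207° + T_B cos 41° + T_C cos 231° = 0.
        ΣF_y = 411 sin 207° + T_B sin 41° + T_C sin 231° = 0.
The known terms sum to (-366.2, -186.6) N, so 0.7547 T_B − 0.6293 T_C = 366.2 and 0.6561 T_B − 0.7771 T_C = 186.6.
Solving simultaneously: T_B = 962.7 N, T_C = 572.6 N.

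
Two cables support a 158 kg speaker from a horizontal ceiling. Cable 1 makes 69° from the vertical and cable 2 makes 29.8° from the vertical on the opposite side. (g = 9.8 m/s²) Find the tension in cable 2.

Angles from the horizontal: cable 1 is 90° − 69° = 21°, cable 2 is 90° − 29.8° = 60.2°.
Weight W = 158 × 9.8 = 1548 N acts straight down.
Horizontal: T_1 cos 21° = T_2 cos 60.2°  →  T_1 = 0.5323 T_2.
Vertical: T_1 sin 21° + T_2 sin 60.2° = 1548.
Substituting the horizontal relation into the vertical equation gives 1.059 T_2 = 1548, so T_2 = 1463 N.

T_2 ≈ 1460 N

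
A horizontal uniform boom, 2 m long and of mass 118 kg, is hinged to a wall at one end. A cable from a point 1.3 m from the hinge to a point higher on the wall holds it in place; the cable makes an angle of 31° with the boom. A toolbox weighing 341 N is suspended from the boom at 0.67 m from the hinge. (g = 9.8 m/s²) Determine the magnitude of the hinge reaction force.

Take torques about the hinge: T sin 31° · 1.3 = 118×9.8×1 + 341×0.67 = 1384.9 N·m.
So T = 1384.9 / (0.5150 × 1.3) = 2068.4 N.
ΣF_x = 0: H_x = T cos 31° = 1772.9 N.
ΣF_y = 0: H_y = (118×9.8 + 341) − T sin 31° = 1497.4 − 1065.3 = 432.12 N.
|H| = √(H_x² + H_y²) = √((1772.9)² + (432.12)²) = 1824.8 N.

|H| ≈ 1820 N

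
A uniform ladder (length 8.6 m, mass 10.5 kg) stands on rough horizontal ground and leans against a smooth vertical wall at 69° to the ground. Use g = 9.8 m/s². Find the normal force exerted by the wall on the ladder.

Torques about the foot: N_wall · 8.6 sin 69° = 10.5×9.8×4.3 cos 69° → N_wall = 19.75 N.

N_wall ≈ 19.7 N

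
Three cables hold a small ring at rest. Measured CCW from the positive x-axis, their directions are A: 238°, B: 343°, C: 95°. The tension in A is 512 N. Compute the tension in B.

T_B ≈ 332 N

Resolve: ΣF_x = 512 cos 238° + T_B cos 343° + T_C cos 95° = 0.
        ΣF_y = 512 sin 238° + T_B sin 343° + T_C sin 95° = 0.
The known terms sum to (-271.3, -434.2) N, so 0.9563 T_B − 0.0872 T_C = 271.3 and -0.2924 T_B + 0.9962 T_C = 434.2.
Solving simultaneously: T_B = 332.3 N, T_C = 533.4 N.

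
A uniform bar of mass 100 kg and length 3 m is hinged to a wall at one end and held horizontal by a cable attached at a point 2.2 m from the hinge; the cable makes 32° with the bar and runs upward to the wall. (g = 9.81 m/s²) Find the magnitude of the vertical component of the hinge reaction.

|H_y| ≈ 312 N

Take torques about the hinge: T sin 32° · 2.2 = 100×9.81×1.5 = 1471.5 N·m.
So T = 1471.5 / (0.5299 × 2.2) = 1262.2 N.
ΣF_y = 0: H_y = (100×9.81) − T sin 32° = 981 − 668.86 = 312.14 N.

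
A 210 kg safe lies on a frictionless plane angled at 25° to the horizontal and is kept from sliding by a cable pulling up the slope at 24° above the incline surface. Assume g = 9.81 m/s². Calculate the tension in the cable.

T ≈ 953 N

Take axes along and perpendicular to the incline. Weight components: W sin 25° = 870.6 N down-slope, W cos 25° = 1867 N into the surface.
Along incline: T cos 24° = W sin 25° → T = 953 N.
Perpendicular: N = W cos 25° − T sin 24° = 1479 N.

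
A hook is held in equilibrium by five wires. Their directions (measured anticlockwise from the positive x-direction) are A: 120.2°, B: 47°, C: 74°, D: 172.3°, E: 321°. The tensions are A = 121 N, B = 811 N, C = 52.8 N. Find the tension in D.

Resolve: ΣF_x = 121 cos 120.2° + 811 cos 47° + 52.8 cos 74° + T_D cos 172.3° + T_E cos 321° = 0.
        ΣF_y = 121 sin 120.2° + 811 sin 47° + 52.8 sin 74° + T_D sin 172.3° + T_E sin 321° = 0.
The known terms sum to (506.8, 748.5) N, so -0.9910 T_D + 0.7771 T_E = -506.8 and 0.1340 T_D − 0.6293 T_E = -748.5.
Solving simultaneously: T_D = 1734 N, T_E = 1558 N.

T_D ≈ 1730 N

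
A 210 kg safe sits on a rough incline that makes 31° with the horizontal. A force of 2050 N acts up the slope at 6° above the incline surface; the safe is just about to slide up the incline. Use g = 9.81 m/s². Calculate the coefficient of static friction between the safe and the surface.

μ ≈ 0.630

On the verge of sliding up the incline, friction is at its maximum μN and acts down the slope.
Perpendicular to incline: N = W cos 31° − P sin 6° = 1766 − 214.3 = 1552 N.
Along incline: P cos 6° − μN = W sin 31° → μ = −(W sin 31° − P cos 6°) / N = 0.6302.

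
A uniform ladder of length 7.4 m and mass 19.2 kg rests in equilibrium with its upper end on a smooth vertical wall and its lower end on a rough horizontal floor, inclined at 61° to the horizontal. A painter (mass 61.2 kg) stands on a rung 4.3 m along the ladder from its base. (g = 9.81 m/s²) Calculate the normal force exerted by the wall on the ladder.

N_wall ≈ 246 N

Torques about the foot: N_wall · 7.4 sin 61° = 19.2×9.81×3.7 cos 61° + 61.2×9.81×4.3 cos 61° → N_wall = 245.58 N.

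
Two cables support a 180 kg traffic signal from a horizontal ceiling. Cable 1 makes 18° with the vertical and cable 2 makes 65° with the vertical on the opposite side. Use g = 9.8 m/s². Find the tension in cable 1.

T_1 ≈ 1610 N

Angles from the horizontal: cable 1 is 90° − 18° = 72°, cable 2 is 90° − 65° = 25°.
Weight W = 180 × 9.8 = 1764 N acts straight down.
Horizontal: T_1 cos 72° = T_2 cos 25°  →  T_2 = 0.341 T_1.
Vertical: T_1 sin 72° + T_2 sin 25° = 1764.
Substituting the horizontal relation into the vertical equation gives 1.095 T_1 = 1764, so T_1 = 1611 N.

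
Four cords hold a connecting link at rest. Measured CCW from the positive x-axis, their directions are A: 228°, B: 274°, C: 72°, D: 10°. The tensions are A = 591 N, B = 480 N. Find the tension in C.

T_C ≈ 953 N

Resolve: ΣF_x = 591 cos 228° + 480 cos 274° + T_C cos 72° + T_D cos 10° = 0.
        ΣF_y = 591 sin 228° + 480 sin 274° + T_C sin 72° + T_D sin 10° = 0.
The known terms sum to (-362, -918) N, so 0.3090 T_C + 0.9848 T_D = 362 and 0.9511 T_C + 0.1736 T_D = 918.
Solving simultaneously: T_C = 952.7 N, T_D = 68.60 N.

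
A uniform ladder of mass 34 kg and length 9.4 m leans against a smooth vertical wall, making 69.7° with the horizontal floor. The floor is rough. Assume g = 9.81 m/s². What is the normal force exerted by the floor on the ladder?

ΣF_y = 0: N_floor = 34×9.81 = 333.54 N.

N_floor ≈ 334 N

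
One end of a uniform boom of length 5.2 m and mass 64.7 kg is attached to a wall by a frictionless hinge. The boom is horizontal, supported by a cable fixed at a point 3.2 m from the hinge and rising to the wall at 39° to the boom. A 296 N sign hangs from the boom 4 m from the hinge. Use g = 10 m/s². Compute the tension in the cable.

Take torques about the hinge: T sin 39° · 3.2 = 64.7×10×2.6 + 296×4 = 2866.2 N·m.
So T = 2866.2 / (0.6293 × 3.2) = 1423.3 N.

T ≈ 1420 N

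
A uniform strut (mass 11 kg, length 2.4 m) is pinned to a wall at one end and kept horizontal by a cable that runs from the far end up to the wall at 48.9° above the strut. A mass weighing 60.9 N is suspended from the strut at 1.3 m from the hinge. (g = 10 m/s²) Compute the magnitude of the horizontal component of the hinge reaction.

Take torques about the hinge: T sin 48.9° · 2.4 = 11×10×1.2 + 60.9×1.3 = 211.17 N·m.
So T = 211.17 / (0.7536 × 2.4) = 116.76 N.
ΣF_x = 0: H_x = T cos 48.9° = 76.756 N.

H_x ≈ 76.8 N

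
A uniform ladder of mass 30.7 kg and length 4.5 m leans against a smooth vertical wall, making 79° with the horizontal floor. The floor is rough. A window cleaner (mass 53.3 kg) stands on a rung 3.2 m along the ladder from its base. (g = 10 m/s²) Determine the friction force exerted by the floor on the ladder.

f ≈ 104 N

Torques about the foot: N_wall · 4.5 sin 79° = 30.7×10×2.25 cos 79° + 53.3×10×3.2 cos 79° → N_wall = 103.51 N.
ΣF_x = 0: f_floor = N_wall = 103.51 N.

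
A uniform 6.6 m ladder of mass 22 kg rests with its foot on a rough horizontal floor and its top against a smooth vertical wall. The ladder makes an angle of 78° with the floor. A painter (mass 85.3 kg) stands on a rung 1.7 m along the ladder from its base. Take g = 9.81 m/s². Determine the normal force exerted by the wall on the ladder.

Torques about the foot: N_wall · 6.6 sin 78° = 22×9.81×3.3 cos 78° + 85.3×9.81×1.7 cos 78° → N_wall = 68.751 N.

N_wall ≈ 68.8 N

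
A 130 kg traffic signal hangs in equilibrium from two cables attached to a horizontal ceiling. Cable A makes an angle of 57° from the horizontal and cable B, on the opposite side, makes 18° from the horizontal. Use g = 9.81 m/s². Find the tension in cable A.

Weight W = 130 × 9.81 = 1275 N acts straight down.
Horizontal: T_A cos 57° = T_B cos 18°  →  T_B = 0.5727 T_A.
Vertical: T_A sin 57° + T_B sin 18° = 1275.
Substituting the horizontal relation into the vertical equation gives 1.016 T_A = 1275, so T_A = 1256 N.

T_A ≈ 1260 N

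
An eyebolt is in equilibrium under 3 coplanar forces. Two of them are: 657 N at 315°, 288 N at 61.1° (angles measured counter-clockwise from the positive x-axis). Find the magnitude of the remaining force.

Sum the known components: ΣF_x = 603.8 N, ΣF_y = -212.4 N.
For equilibrium the remaining force must supply (−ΣF_x, −ΣF_y) = (-603.8, 212.4) N.
Magnitude = √((-603.8)² + (212.4)²) = 640 N; direction = atan2(212.4, -603.8) = 160.6°.

F ≈ 640 N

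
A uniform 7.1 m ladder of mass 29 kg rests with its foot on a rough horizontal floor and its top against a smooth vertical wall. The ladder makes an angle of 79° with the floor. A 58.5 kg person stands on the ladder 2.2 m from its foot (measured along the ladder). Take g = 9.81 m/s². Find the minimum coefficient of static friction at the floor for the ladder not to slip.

μ_min ≈ 0.0725

ΣF_y = 0: N_floor = 29×9.81 + 58.5×9.81 = 858.38 N.
Torques about the foot: N_wall · 7.1 sin 79° = 29×9.81×3.55 cos 79° + 58.5×9.81×2.2 cos 79° → N_wall = 62.215 N.
ΣF_x = 0: f_floor = N_wall = 62.215 N.
μ_min = f_floor / N_floor = 62.215 / 858.38 = 0.07248.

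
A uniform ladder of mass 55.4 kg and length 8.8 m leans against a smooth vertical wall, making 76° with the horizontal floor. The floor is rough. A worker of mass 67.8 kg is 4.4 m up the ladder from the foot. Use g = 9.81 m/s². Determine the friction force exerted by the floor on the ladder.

Torques about the foot: N_wall · 8.8 sin 76° = 55.4×9.81×4.4 cos 76° + 67.8×9.81×4.4 cos 76° → N_wall = 150.67 N.
ΣF_x = 0: f_floor = N_wall = 150.67 N.

f ≈ 151 N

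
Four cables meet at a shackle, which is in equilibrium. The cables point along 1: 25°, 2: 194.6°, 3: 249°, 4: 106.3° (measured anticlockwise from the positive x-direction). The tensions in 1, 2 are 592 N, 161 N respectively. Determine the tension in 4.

T_4 ≈ 463 N

Resolve: ΣF_x = 592 cos 25° + 161 cos 194.6° + T_3 cos 249° + T_4 cos 106.3° = 0.
        ΣF_y = 592 sin 25° + 161 sin 194.6° + T_3 sin 249° + T_4 sin 106.3° = 0.
The known terms sum to (380.7, 209.6) N, so -0.3584 T_3 − 0.2807 T_4 = -380.7 and -0.9336 T_3 + 0.9598 T_4 = -209.6.
Solving simultaneously: T_3 = 700.1 N, T_4 = 462.6 N.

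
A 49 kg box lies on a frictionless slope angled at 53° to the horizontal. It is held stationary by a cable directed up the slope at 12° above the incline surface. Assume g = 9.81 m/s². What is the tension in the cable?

T ≈ 392 N

Take axes along and perpendicular to the incline. Weight components: W sin 53° = 383.9 N down-slope, W cos 53° = 289.3 N into the surface.
Along incline: T cos 12° = W sin 53° → T = 392.5 N.
Perpendicular: N = W cos 53° − T sin 12° = 207.7 N.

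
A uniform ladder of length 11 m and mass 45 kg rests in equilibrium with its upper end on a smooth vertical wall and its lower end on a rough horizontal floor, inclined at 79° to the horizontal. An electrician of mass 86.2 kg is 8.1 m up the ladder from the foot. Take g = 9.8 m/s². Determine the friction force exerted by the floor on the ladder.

Torques about the foot: N_wall · 11 sin 79° = 45×9.8×5.5 cos 79° + 86.2×9.8×8.1 cos 79° → N_wall = 163.78 N.
ΣF_x = 0: f_floor = N_wall = 163.78 N.

f ≈ 164 N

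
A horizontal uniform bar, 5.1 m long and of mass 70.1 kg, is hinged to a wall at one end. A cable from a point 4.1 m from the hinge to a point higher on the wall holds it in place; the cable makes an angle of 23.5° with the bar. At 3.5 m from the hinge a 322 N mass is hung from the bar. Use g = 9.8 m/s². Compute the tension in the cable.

T ≈ 1760 N

Take torques about the hinge: T sin 23.5° · 4.1 = 70.1×9.8×2.55 + 322×3.5 = 2878.8 N·m.
So T = 2878.8 / (0.3987 × 4.1) = 1760.9 N.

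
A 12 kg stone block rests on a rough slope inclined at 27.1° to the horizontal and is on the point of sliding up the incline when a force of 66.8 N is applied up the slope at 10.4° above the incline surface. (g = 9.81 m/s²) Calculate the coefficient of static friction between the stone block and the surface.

μ ≈ 0.130

On the verge of sliding up the incline, friction is at its maximum μN and acts down the slope.
Perpendicular to incline: N = W cos 27.1° − P sin 10.4° = 104.8 − 12.06 = 92.74 N.
Along incline: P cos 10.4° − μN = W sin 27.1° → μ = −(W sin 27.1° − P cos 10.4°) / N = 0.1302.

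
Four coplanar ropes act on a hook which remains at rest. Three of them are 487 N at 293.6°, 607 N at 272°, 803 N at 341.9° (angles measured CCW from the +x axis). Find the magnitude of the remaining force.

Sum the known components: ΣF_x = 979.4 N, ΣF_y = -1302 N.
For equilibrium the remaining force must supply (−ΣF_x, −ΣF_y) = (-979.4, 1302) N.
Magnitude = √((-979.4)² + (1302)²) = 1630 N; direction = atan2(1302, -979.4) = 126.9°.

F ≈ 1630 N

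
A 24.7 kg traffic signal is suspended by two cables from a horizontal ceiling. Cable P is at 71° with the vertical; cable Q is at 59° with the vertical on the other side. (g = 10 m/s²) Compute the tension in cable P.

Angles from the horizontal: cable P is 90° − 71° = 19°, cable Q is 90° − 59° = 31°.
Weight W = 24.7 × 10 = 247 N acts straight down.
Horizontal: T_P cos 19° = T_Q cos 31°  →  T_Q = 1.103 T_P.
Vertical: T_P sin 19° + T_Q sin 31° = 247.
Substituting the horizontal relation into the vertical equation gives 0.8937 T_P = 247, so T_P = 276.4 N.

T_P ≈ 276 N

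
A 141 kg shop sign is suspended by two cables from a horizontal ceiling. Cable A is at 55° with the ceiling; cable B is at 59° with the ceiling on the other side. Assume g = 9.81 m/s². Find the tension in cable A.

Weight W = 141 × 9.81 = 1383 N acts straight down.
Horizontal: T_A cos 55° = T_B cos 59°  →  T_B = 1.114 T_A.
Vertical: T_A sin 55° + T_B sin 59° = 1383.
Substituting the horizontal relation into the vertical equation gives 1.774 T_A = 1383, so T_A = 779.8 N.

T_A ≈ 780 N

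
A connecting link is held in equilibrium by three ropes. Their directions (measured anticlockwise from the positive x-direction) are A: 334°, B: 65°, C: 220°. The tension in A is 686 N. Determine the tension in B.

Resolve: ΣF_x = 686 cos 334° + T_B cos 65° + T_C cos 220° = 0.
        ΣF_y = 686 sin 334° + T_B sin 65° + T_C sin 220° = 0.
The known terms sum to (616.6, -300.7) N, so 0.4226 T_B − 0.7660 T_C = -616.6 and 0.9063 T_B − 0.6428 T_C = 300.7.
Solving simultaneously: T_B = 1483 N, T_C = 1623 N.

T_B ≈ 1480 N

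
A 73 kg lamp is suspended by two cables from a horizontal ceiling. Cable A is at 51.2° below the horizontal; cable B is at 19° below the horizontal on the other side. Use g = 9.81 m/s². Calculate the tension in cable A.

T_A ≈ 720 N

Weight W = 73 × 9.81 = 716.1 N acts straight down.
Horizontal: T_A cos 51.2° = T_B cos 19°  →  T_B = 0.6627 T_A.
Vertical: T_A sin 51.2° + T_B sin 19° = 716.1.
Substituting the horizontal relation into the vertical equation gives 0.9951 T_A = 716.1, so T_A = 719.7 N.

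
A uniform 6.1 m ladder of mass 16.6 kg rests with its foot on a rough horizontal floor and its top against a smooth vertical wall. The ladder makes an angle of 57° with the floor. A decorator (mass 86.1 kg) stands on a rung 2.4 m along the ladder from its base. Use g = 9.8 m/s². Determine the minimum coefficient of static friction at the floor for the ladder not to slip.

μ_min ≈ 0.267

ΣF_y = 0: N_floor = 16.6×9.8 + 86.1×9.8 = 1006.5 N.
Torques about the foot: N_wall · 6.1 sin 57° = 16.6×9.8×3.05 cos 57° + 86.1×9.8×2.4 cos 57° → N_wall = 268.41 N.
ΣF_x = 0: f_floor = N_wall = 268.41 N.
μ_min = f_floor / N_floor = 268.41 / 1006.5 = 0.2667.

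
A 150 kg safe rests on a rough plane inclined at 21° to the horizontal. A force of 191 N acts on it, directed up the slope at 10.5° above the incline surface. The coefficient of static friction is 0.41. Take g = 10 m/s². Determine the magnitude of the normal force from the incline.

Axes along / perpendicular to the incline. W sin 21° = 537.6 N down-slope; W cos 21° = 1400 N into the surface.
Perpendicular: N = W cos 21° − P sin 10.5° = 1400 − 34.81 = 1366 N.
Along incline: P cos 10.5° + f = W sin 21° (friction acts up-slope) → f = 537.6 − 187.8 = 349.8 N.
|f| = 349.8 N ≤ μN = 559.9 N, so the safe is indeed static.

N ≈ 1370 N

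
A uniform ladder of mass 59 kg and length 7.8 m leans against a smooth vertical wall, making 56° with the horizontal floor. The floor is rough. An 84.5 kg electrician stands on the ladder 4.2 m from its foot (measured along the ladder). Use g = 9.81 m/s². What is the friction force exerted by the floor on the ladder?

f ≈ 496 N

Torques about the foot: N_wall · 7.8 sin 56° = 59×9.81×3.9 cos 56° + 84.5×9.81×4.2 cos 56° → N_wall = 496.27 N.
ΣF_x = 0: f_floor = N_wall = 496.27 N.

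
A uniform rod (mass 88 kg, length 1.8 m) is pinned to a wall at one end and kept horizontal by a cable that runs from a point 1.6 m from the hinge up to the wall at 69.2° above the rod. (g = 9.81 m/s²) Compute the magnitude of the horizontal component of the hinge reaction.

Take torques about the hinge: T sin 69.2° · 1.6 = 88×9.81×0.9 = 776.95 N·m.
So T = 776.95 / (0.9348 × 1.6) = 519.45 N.
ΣF_x = 0: H_x = T cos 69.2° = 184.46 N.

H_x ≈ 184 N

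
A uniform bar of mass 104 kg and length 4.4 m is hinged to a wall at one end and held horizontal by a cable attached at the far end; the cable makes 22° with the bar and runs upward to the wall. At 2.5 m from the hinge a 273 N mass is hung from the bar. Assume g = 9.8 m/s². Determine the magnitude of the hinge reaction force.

|H| ≈ 1760 N

Take torques about the hinge: T sin 22° · 4.4 = 104×9.8×2.2 + 273×2.5 = 2924.7 N·m.
So T = 2924.7 / (0.3746 × 4.4) = 1774.4 N.
ΣF_x = 0: H_x = T cos 22° = 1645.2 N.
ΣF_y = 0: H_y = (104×9.8 + 273) − T sin 22° = 1292.2 − 664.71 = 627.49 N.
|H| = √(H_x² + H_y²) = √((1645.2)² + (627.49)²) = 1760.8 N.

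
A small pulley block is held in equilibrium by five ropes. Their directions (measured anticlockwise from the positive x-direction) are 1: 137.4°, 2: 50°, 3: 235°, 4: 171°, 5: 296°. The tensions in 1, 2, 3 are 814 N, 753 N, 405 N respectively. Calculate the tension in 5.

Resolve: ΣF_x = 814 cos 137.4° + 753 cos 50° + 405 cos 235° + T_4 cos 171° + T_5 cos 296° = 0.
        ΣF_y = 814 sin 137.4° + 753 sin 50° + 405 sin 235° + T_4 sin 171° + T_5 sin 296° = 0.
The known terms sum to (-347.5, 796.1) N, so -0.9877 T_4 + 0.4384 T_5 = 347.5 and 0.1564 T_4 − 0.8988 T_5 = -796.1.
Solving simultaneously: T_4 = 44.76 N, T_5 = 893.5 N.

T_5 ≈ 893 N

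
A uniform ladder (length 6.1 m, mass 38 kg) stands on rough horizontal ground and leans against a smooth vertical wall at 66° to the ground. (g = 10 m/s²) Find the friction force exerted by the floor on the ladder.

Torques about the foot: N_wall · 6.1 sin 66° = 38×10×3.05 cos 66° → N_wall = 84.593 N.
ΣF_x = 0: f_floor = N_wall = 84.593 N.

f ≈ 84.6 N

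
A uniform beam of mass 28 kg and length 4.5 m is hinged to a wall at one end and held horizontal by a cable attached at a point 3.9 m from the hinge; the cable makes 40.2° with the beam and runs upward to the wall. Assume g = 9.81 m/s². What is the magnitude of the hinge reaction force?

Take torques about the hinge: T sin 40.2° · 3.9 = 28×9.81×2.25 = 618.03 N·m.
So T = 618.03 / (0.6455 × 3.9) = 245.51 N.
ΣF_x = 0: H_x = T cos 40.2° = 187.52 N.
ΣF_y = 0: H_y = (28×9.81) − T sin 40.2° = 274.68 − 158.47 = 116.21 N.
|H| = √(H_x² + H_y²) = √((187.52)² + (116.21)²) = 220.61 N.

|H| ≈ 221 N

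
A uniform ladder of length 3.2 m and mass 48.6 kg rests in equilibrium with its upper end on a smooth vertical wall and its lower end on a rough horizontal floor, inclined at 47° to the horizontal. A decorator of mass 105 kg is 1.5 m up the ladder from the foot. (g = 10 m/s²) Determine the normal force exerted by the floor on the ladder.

N_floor ≈ 1540 N

ΣF_y = 0: N_floor = 48.6×10 + 105×10 = 1536 N.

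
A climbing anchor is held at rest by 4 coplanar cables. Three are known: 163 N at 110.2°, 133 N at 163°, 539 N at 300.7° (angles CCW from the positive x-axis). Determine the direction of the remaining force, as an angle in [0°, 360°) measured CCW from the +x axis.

θ ≈ 109°

Sum the known components: ΣF_x = 91.71 N, ΣF_y = -271.6 N.
For equilibrium the remaining force must supply (−ΣF_x, −ΣF_y) = (-91.71, 271.6) N.
Magnitude = √((-91.71)² + (271.6)²) = 286.7 N; direction = atan2(271.6, -91.71) = 108.7°.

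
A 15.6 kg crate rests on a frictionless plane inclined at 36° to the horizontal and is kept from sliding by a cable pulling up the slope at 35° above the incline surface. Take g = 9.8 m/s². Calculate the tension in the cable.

Take axes along and perpendicular to the incline. Weight components: W sin 36° = 89.86 N down-slope, W cos 36° = 123.7 N into the surface.
Along incline: T cos 35° = W sin 36° → T = 109.7 N.
Perpendicular: N = W cos 36° − T sin 35° = 60.76 N.

T ≈ 110 N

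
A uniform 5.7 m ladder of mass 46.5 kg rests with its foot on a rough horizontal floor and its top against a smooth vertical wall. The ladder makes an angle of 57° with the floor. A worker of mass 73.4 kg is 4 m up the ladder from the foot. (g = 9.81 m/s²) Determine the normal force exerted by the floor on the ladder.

N_floor ≈ 1180 N

ΣF_y = 0: N_floor = 46.5×9.81 + 73.4×9.81 = 1176.2 N.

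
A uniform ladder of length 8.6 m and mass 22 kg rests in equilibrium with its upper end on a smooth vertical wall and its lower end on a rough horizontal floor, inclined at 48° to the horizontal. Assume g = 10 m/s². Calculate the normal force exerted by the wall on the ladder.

Torques about the foot: N_wall · 8.6 sin 48° = 22×10×4.3 cos 48° → N_wall = 99.044 N.

N_wall ≈ 99 N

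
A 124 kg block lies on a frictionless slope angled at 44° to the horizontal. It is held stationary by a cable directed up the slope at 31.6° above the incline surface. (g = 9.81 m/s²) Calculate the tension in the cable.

Take axes along and perpendicular to the incline. Weight components: W sin 44° = 845 N down-slope, W cos 44° = 875 N into the surface.
Along incline: T cos 31.6° = W sin 44° → T = 992.1 N.
Perpendicular: N = W cos 44° − T sin 31.6° = 355.2 N.

T ≈ 992 N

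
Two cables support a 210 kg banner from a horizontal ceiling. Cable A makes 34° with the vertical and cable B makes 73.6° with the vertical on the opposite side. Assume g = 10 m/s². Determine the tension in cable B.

T_B ≈ 1230 N

Angles from the horizontal: cable A is 90° − 34° = 56°, cable B is 90° − 73.6° = 16.4°.
Weight W = 210 × 10 = 2100 N acts straight down.
Horizontal: T_A cos 56° = T_B cos 16.4°  →  T_A = 1.716 T_B.
Vertical: T_A sin 56° + T_B sin 16.4° = 2100.
Substituting the horizontal relation into the vertical equation gives 1.705 T_B = 2100, so T_B = 1232 N.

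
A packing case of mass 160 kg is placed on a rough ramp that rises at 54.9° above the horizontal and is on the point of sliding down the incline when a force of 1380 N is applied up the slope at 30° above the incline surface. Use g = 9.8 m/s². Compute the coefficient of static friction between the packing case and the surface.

μ ≈ 0.415

On the verge of sliding down the incline, friction is at its maximum μN and acts up the slope.
Perpendicular to incline: N = W cos 54.9° − P sin 30° = 901.6 − 690 = 211.6 N.
Along incline: P cos 30° + μN = W sin 54.9° → μ = (W sin 54.9° − P cos 30°) / N = 0.4147.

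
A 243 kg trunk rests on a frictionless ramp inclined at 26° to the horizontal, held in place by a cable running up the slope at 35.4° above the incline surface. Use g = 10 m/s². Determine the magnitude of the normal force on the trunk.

N ≈ 1430 N

Take axes along and perpendicular to the incline. Weight components: W sin 26° = 1065 N down-slope, W cos 26° = 2184 N into the surface.
Along incline: T cos 35.4° = W sin 26° → T = 1307 N.
Perpendicular: N = W cos 26° − T sin 35.4° = 1427 N.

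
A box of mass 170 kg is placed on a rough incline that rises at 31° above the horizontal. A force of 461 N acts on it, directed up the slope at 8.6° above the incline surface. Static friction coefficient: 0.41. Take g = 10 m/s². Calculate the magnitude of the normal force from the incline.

N ≈ 1390 N

Axes along / perpendicular to the incline. W sin 31° = 875.6 N down-slope; W cos 31° = 1457 N into the surface.
Perpendicular: N = W cos 31° − P sin 8.6° = 1457 − 68.94 = 1388 N.
Along incline: P cos 8.6° + f = W sin 31° (friction acts up-slope) → f = 875.6 − 455.8 = 419.7 N.
|f| = 419.7 N ≤ μN = 569.2 N, so the box is indeed static.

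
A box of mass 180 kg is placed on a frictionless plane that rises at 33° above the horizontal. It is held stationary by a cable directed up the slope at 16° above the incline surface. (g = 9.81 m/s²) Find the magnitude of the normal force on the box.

N ≈ 1210 N

Take axes along and perpendicular to the incline. Weight components: W sin 33° = 961.7 N down-slope, W cos 33° = 1481 N into the surface.
Along incline: T cos 16° = W sin 33° → T = 1000 N.
Perpendicular: N = W cos 33° − T sin 16° = 1205 N.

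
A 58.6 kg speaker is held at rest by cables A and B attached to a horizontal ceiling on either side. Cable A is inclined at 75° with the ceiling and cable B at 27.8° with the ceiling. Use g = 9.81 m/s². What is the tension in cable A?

T_A ≈ 521 N

Weight W = 58.6 × 9.81 = 574.9 N acts straight down.
Horizontal: T_A cos 75° = T_B cos 27.8°  →  T_B = 0.2926 T_A.
Vertical: T_A sin 75° + T_B sin 27.8° = 574.9.
Substituting the horizontal relation into the vertical equation gives 1.102 T_A = 574.9, so T_A = 521.5 N.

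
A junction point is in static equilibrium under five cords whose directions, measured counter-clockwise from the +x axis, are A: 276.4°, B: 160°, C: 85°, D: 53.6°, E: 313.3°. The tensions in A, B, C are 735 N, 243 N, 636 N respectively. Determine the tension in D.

Resolve: ΣF_x = 735 cos 276.4° + 243 cos 160° + 636 cos 85° + T_D cos 53.6° + T_E cos 313.3° = 0.
        ΣF_y = 735 sin 276.4° + 243 sin 160° + 636 sin 85° + T_D sin 53.6° + T_E sin 313.3° = 0.
The known terms sum to (-90.98, -13.73) N, so 0.5934 T_D + 0.6858 T_E = 90.98 and 0.8049 T_D − 0.7278 T_E = 13.73.
Solving simultaneously: T_D = 76.87 N, T_E = 66.15 N.

T_D ≈ 76.9 N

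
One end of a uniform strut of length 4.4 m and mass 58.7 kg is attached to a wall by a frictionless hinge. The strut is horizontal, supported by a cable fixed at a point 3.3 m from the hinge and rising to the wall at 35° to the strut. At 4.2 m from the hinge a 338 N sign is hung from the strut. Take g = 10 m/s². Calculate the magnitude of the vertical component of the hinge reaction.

|H_y| ≈ 103 N

Take torques about the hinge: T sin 35° · 3.3 = 58.7×10×2.2 + 338×4.2 = 2711 N·m.
So T = 2711 / (0.5736 × 3.3) = 1432.3 N.
ΣF_y = 0: H_y = (58.7×10 + 338) − T sin 35° = 925 − 821.52 = 103.48 N.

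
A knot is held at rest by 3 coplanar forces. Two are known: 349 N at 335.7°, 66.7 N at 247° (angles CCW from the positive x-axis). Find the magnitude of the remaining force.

Sum the known components: ΣF_x = 292 N, ΣF_y = -205 N.
For equilibrium the remaining force must supply (−ΣF_x, −ΣF_y) = (-292, 205) N.
Magnitude = √((-292)² + (205)²) = 356.8 N; direction = atan2(205, -292) = 144.9°.

F ≈ 357 N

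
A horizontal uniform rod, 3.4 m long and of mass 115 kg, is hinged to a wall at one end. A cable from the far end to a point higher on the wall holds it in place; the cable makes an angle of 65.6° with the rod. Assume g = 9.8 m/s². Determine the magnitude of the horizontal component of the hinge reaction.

Take torques about the hinge: T sin 65.6° · 3.4 = 115×9.8×1.7 = 1915.9 N·m.
So T = 1915.9 / (0.9107 × 3.4) = 618.77 N.
ΣF_x = 0: H_x = T cos 65.6° = 255.61 N.

H_x ≈ 256 N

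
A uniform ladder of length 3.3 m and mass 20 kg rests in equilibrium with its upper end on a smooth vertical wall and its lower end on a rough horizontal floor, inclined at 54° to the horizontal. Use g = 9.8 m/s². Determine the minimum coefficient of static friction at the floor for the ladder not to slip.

ΣF_y = 0: N_floor = 20×9.8 = 196 N.
Torques about the foot: N_wall · 3.3 sin 54° = 20×9.8×1.65 cos 54° → N_wall = 71.201 N.
ΣF_x = 0: f_floor = N_wall = 71.201 N.
μ_min = f_floor / N_floor = 71.201 / 196 = 0.3633.

μ_min ≈ 0.363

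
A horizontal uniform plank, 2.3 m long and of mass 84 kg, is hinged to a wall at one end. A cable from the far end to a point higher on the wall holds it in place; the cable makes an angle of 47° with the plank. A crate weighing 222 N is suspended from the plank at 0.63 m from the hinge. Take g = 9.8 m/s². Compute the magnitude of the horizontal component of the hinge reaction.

Take torques about the hinge: T sin 47° · 2.3 = 84×9.8×1.15 + 222×0.63 = 1086.5 N·m.
So T = 1086.5 / (0.7314 × 2.3) = 645.94 N.
ΣF_x = 0: H_x = T cos 47° = 440.53 N.

H_x ≈ 441 N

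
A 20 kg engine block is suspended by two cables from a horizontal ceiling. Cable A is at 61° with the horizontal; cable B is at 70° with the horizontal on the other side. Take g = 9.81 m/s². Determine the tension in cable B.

Weight W = 20 × 9.81 = 196.2 N acts straight down.
Horizontal: T_A cos 61° = T_B cos 70°  →  T_A = 0.7055 T_B.
Vertical: T_A sin 61° + T_B sin 70° = 196.2.
Substituting the horizontal relation into the vertical equation gives 1.557 T_B = 196.2, so T_B = 126 N.

T_B ≈ 126 N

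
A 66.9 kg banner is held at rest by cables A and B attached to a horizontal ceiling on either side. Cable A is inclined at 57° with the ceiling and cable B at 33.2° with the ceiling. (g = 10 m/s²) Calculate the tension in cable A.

Weight W = 66.9 × 10 = 669 N acts straight down.
Horizontal: T_A cos 57° = T_B cos 33.2°  →  T_B = 0.6509 T_A.
Vertical: T_A sin 57° + T_B sin 33.2° = 669.
Substituting the horizontal relation into the vertical equation gives 1.195 T_A = 669, so T_A = 559.8 N.

T_A ≈ 560 N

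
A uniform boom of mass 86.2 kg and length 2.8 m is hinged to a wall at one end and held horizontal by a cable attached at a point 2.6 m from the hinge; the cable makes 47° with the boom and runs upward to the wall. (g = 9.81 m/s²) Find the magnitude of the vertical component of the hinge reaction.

|H_y| ≈ 390 N

Take torques about the hinge: T sin 47° · 2.6 = 86.2×9.81×1.4 = 1183.9 N·m.
So T = 1183.9 / (0.7314 × 2.6) = 622.59 N.
ΣF_y = 0: H_y = (86.2×9.81) − T sin 47° = 845.62 − 455.33 = 390.29 N.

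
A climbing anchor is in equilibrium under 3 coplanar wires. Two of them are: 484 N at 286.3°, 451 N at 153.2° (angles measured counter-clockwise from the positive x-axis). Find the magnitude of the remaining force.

F ≈ 373 N

Sum the known components: ΣF_x = -266.7 N, ΣF_y = -261.2 N.
For equilibrium the remaining force must supply (−ΣF_x, −ΣF_y) = (266.7, 261.2) N.
Magnitude = √((266.7)² + (261.2)²) = 373.3 N; direction = atan2(261.2, 266.7) = 44.4°.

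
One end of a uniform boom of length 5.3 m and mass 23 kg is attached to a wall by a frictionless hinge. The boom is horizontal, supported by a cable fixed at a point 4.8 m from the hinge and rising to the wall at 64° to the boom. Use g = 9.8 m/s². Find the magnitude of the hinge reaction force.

|H| ≈ 118 N

Take torques about the hinge: T sin 64° · 4.8 = 23×9.8×2.65 = 597.31 N·m.
So T = 597.31 / (0.8988 × 4.8) = 138.45 N.
ΣF_x = 0: H_x = T cos 64° = 60.693 N.
ΣF_y = 0: H_y = (23×9.8) − T sin 64° = 225.4 − 124.44 = 100.96 N.
|H| = √(H_x² + H_y²) = √((60.693)² + (100.96)²) = 117.8 N.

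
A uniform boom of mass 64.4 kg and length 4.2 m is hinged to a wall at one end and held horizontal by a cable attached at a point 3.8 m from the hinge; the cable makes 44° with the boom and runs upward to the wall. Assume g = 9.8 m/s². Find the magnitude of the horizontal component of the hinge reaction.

H_x ≈ 361 N

Take torques about the hinge: T sin 44° · 3.8 = 64.4×9.8×2.1 = 1325.4 N·m.
So T = 1325.4 / (0.6947 × 3.8) = 502.08 N.
ΣF_x = 0: H_x = T cos 44° = 361.17 N.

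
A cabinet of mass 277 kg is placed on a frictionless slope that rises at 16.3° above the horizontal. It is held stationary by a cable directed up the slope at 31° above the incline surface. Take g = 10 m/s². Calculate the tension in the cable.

T ≈ 907 N

Take axes along and perpendicular to the incline. Weight components: W sin 16.3° = 777.4 N down-slope, W cos 16.3° = 2659 N into the surface.
Along incline: T cos 31° = W sin 16.3° → T = 907 N.
Perpendicular: N = W cos 16.3° − T sin 31° = 2192 N.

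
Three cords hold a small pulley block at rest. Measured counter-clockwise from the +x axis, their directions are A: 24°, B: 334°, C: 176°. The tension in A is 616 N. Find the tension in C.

Resolve: ΣF_x = 616 cos 24° + T_B cos 334° + T_C cos 176° = 0.
        ΣF_y = 616 sin 24° + T_B sin 334° + T_C sin 176° = 0.
The known terms sum to (562.7, 250.5) N, so 0.8988 T_B − 0.9976 T_C = -562.7 and -0.4384 T_B + 0.0698 T_C = -250.5.
Solving simultaneously: T_B = 772 N, T_C = 1260 N.

T_C ≈ 1260 N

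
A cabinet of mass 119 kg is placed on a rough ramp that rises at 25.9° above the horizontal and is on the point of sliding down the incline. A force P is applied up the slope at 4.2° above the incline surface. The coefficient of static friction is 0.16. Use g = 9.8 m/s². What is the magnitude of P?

On the verge of sliding down the incline, friction equals μN and acts up the slope.
Perpendicular: N + P sin 4.2° = W cos 25.9° = 1049 N.
Along incline: P cos 4.2° + μN = W sin 25.9° with W sin 25.9° = 509.4 N.
Solving the pair for P and N: P = 346.5 N, N = 1024 N (and f = μN = 163.8 N).

P ≈ 347 N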